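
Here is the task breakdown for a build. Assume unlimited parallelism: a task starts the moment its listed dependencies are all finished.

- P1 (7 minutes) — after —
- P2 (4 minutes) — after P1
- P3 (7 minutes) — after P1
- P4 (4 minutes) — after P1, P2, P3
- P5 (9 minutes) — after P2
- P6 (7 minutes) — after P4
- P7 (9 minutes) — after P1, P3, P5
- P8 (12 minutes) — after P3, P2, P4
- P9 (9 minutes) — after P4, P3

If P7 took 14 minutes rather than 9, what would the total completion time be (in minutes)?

Actual critical path: P1→P3→P4→P8 = 7+7+4+12 = 30 ⇒ 30 minutes.
P7 is off the critical path — its longest chain is 29 minutes, giving 1 of slack.
New critical path: P1→P2→P5→P7 = 7+4+9+14 = 34 ⇒ 34 minutes.

34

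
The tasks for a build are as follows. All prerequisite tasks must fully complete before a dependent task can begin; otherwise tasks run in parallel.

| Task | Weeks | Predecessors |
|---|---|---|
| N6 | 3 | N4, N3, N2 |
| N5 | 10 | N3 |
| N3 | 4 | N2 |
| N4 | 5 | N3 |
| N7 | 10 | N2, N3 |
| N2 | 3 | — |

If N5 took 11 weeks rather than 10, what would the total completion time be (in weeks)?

18

The binding path is N2→N3→N5 = 3+4+10 = 17; finish at 17 weeks.
Since N5 is critical, the +1 change carries straight to that chain (now 18 weeks).
The critical path is still N2→N3→N5; finish is now 18 weeks.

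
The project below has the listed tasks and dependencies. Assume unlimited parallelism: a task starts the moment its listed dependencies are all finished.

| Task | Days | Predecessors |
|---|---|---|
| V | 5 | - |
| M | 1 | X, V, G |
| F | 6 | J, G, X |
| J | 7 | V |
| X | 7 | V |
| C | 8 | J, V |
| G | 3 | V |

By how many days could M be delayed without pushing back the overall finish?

7

Critical path: V→J→C = 5+7+8 = 20, so the finish is 20 days.
Longest path through M: 13 days (earliest finish 13, latest finish 20).
So M can slip 20 − 13 = 7 days.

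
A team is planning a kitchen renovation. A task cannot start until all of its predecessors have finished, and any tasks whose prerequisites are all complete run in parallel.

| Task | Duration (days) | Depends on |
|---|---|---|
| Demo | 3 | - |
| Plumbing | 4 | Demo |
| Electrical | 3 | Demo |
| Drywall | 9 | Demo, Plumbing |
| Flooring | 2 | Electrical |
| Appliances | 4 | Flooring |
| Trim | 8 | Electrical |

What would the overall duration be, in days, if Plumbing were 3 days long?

15

Baseline: Demo→Plumbing→Drywall = 3+4+9 = 16 → 16 days.
Since Plumbing is critical, the -1 change carries straight to that chain (now 15 days).
No other chain overtakes it, so the finish is 15 days.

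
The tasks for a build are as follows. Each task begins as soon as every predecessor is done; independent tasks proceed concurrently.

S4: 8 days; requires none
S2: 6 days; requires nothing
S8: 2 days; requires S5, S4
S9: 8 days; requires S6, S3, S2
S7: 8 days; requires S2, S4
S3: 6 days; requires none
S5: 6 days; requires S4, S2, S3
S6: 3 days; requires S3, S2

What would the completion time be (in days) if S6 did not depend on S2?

17

Original critical path: S2→S6→S9 = 6+3+8 = 17 ⇒ 17 days.
Dropping S2→S6 doesn't change S6's earliest start (6); another predecessor still binds.
After: S3→S6→S9 = 6+3+8 = 17 → 17 days.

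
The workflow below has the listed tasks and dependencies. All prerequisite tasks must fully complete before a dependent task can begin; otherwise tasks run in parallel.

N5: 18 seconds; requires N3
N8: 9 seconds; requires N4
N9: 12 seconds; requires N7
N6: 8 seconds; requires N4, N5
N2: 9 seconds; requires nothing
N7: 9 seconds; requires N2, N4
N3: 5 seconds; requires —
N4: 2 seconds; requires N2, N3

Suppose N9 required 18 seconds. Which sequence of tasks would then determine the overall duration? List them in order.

N2, N4, N7, N9

Critical path before the change: N2→N4→N7→N9 = 9+2+9+12 = 32 giving 32 seconds.
N9 is on the critical path; changing it to 18 makes that path 38 seconds.
No other chain overtakes it, so the finish is 38 seconds.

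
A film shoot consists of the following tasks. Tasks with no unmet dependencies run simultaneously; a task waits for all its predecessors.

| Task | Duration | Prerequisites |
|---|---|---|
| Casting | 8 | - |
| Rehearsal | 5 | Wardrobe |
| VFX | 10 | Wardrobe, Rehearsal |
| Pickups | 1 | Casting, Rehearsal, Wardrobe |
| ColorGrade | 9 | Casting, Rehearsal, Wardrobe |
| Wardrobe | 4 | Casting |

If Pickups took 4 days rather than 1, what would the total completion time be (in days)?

27

Actual critical path: Casting→Wardrobe→Rehearsal→VFX = 8+4+5+10 = 27 ⇒ 27 days.
The longest path through Pickups is only 18 days, so Pickups has float 9.
The critical path is still Casting→Wardrobe→Rehearsal→VFX; finish is now 27 days.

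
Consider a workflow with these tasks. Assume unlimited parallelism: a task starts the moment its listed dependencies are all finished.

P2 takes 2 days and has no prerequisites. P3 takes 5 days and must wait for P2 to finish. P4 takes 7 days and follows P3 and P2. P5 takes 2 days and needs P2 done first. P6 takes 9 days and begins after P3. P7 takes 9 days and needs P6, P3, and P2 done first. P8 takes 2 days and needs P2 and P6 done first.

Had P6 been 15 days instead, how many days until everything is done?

31

As given, the longest chain is P2→P3→P6→P7 = 2+5+9+9 = 25, so the finish is 25 days.
P6 is on the critical path; changing it to 15 makes that path 31 days.
That remains the longest chain; total 31 days.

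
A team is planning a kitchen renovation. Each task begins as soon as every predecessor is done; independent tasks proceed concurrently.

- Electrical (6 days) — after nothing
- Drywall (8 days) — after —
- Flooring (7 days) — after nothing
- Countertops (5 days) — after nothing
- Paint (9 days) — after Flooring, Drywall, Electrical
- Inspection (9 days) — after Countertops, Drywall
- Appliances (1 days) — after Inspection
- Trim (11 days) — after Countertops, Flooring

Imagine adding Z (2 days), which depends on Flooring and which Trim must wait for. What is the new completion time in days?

20

Originally the kitchen renovation takes 18 days.
With Z inserted, Trim now waits for max(Countertops, Flooring, Z).
New critical path: Flooring→Z→Trim = 7+2+11 = 20 ⇒ 20 days.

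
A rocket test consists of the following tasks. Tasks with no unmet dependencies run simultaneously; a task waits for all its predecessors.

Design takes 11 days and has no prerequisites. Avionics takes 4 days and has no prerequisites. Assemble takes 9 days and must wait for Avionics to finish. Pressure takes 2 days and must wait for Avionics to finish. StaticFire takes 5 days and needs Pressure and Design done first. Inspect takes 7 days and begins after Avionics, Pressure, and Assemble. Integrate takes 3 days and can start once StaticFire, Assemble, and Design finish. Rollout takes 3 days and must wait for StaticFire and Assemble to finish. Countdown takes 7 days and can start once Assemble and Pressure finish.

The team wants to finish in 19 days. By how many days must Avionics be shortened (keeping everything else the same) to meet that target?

1

Current finish: 20 days; target: 19.
Avionics is on every critical path, so each day cut from Avionics cuts the finish by one (this holds down to a finish of 19).
Need 20 − 19 = 1 day off Avionics → Avionics becomes 3 days, finish becomes 19.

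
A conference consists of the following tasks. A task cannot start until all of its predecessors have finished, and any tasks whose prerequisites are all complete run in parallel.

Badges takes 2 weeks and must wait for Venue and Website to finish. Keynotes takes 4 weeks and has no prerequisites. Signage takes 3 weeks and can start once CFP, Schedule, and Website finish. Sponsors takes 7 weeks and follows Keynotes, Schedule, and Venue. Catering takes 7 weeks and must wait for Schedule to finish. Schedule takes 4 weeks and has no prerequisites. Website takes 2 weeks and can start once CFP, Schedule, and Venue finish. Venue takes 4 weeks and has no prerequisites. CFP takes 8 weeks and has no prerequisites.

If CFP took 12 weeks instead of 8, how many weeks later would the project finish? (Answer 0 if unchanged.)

As given, the longest chain is CFP→Website→Signage = 8+2+3 = 13, so the finish is 13 weeks.
CFP is on the critical path; changing it to 12 makes that path 17 weeks.
The critical path is still CFP→Website→Signage; finish is now 17 weeks.
Change in finish: 17 − 13 = +4 weeks.

4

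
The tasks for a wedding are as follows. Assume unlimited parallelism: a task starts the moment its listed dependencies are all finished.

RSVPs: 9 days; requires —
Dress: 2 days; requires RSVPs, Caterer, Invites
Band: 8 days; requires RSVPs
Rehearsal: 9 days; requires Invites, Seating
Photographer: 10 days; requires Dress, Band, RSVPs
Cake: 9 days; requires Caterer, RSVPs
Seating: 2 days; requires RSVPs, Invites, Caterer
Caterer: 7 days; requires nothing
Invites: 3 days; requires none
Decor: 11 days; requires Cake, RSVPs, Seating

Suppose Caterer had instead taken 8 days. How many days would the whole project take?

As given, the longest chain is RSVPs→Cake→Decor = 9+9+11 = 29, so the finish is 29 days.
Caterer has 2 days of float (longest path through it is 27).
That remains the longest chain; total 29 days.

29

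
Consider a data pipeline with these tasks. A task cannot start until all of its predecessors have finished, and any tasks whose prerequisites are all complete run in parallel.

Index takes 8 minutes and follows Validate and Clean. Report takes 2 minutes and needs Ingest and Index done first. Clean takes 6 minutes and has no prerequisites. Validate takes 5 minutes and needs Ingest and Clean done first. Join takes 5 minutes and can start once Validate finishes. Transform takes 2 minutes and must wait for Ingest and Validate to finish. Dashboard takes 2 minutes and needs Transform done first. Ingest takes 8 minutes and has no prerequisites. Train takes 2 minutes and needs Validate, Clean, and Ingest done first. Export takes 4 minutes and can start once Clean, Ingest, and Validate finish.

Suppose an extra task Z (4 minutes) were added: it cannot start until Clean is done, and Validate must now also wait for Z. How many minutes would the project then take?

25

Originally the project takes 23 minutes.
With Z inserted, Validate now waits for max(Ingest, Clean, Z).
New critical path: Clean→Z→Validate→Index→Report = 6+4+5+8+2 = 25 ⇒ 25 minutes.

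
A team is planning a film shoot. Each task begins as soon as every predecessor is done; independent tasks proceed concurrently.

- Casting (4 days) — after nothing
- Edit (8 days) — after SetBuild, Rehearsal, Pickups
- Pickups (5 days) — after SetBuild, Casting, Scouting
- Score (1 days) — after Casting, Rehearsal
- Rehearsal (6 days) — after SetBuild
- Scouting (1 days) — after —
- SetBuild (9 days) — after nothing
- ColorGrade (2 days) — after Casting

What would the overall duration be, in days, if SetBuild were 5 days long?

19

Critical path before the change: SetBuild→Rehearsal→Edit = 9+6+8 = 23 giving 23 days.
Since SetBuild is critical, the -4 change carries straight to that chain (now 19 days).
No other chain overtakes it, so the finish is 19 days.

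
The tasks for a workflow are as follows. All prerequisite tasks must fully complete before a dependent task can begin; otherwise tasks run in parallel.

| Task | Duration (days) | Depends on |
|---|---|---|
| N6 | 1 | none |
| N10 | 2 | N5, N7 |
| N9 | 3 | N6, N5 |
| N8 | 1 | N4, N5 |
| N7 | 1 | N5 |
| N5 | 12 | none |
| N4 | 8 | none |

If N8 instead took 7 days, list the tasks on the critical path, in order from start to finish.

As given, the longest chain is N5→N7→N10 = 12+1+2 = 15, so the finish is 15 days.
The longest path through N8 is only 13 days, so N8 has float 2.
New critical path: N5→N8 = 12+7 = 19 ⇒ 19 days.

N5, N8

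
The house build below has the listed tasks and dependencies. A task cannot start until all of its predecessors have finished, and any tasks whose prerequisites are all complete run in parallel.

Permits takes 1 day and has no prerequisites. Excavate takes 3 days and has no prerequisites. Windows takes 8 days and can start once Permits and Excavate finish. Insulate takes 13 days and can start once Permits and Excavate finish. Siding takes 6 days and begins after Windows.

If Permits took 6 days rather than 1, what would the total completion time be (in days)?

20

Baseline: Excavate→Windows→Siding = 3+8+6 = 17 → 17 days.
The longest path through Permits is only 15 days, so Permits has float 2.
The binding chain switches to Permits→Windows→Siding = 6+8+6 = 20; finish 20 days.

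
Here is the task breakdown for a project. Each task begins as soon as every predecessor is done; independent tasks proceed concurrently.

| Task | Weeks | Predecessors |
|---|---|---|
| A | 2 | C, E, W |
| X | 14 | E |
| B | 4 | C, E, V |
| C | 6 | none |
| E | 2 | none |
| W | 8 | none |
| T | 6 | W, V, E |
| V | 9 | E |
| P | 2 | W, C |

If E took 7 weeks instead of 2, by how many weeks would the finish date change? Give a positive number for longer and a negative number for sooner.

Critical path before the change: E→V→T = 2+9+6 = 17 giving 17 weeks.
Since E is critical, the +5 change carries straight to that chain (now 22 weeks).
No other chain overtakes it, so the finish is 22 weeks.
Change in finish: 22 − 17 = +5 weeks.

5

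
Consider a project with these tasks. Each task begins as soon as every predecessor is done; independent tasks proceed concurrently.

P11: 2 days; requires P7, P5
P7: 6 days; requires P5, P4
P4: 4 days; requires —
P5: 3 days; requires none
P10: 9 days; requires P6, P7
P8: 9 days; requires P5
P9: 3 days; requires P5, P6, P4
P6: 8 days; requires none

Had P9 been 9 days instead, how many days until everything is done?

Actual critical path: P4→P7→P10 = 4+6+9 = 19 ⇒ 19 days.
The longest path through P9 is only 11 days, so P9 has float 8.
No other chain overtakes it, so the finish is 19 days.

19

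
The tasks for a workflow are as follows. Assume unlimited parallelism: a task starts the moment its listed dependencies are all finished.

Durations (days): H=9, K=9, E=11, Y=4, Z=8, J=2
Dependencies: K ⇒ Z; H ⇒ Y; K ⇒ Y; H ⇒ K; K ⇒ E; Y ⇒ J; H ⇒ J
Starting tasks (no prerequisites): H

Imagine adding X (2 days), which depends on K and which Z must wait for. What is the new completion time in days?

29

Originally the job takes 29 days.
With X inserted, Z now waits for max(K, X).
New critical path: H→K→E = 9+9+11 = 29 ⇒ 29 days.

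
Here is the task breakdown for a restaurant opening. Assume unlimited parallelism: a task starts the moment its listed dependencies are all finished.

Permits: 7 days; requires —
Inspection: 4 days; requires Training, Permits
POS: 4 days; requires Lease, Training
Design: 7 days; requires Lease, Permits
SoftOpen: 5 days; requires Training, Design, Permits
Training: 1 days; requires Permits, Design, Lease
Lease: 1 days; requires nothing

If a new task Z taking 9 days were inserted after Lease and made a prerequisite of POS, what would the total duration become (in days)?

Originally the project takes 20 days.
With Z inserted, POS now waits for max(Lease, Training, Z).
New critical path: Permits→Design→Training→SoftOpen = 7+7+1+5 = 20 ⇒ 20 days.

20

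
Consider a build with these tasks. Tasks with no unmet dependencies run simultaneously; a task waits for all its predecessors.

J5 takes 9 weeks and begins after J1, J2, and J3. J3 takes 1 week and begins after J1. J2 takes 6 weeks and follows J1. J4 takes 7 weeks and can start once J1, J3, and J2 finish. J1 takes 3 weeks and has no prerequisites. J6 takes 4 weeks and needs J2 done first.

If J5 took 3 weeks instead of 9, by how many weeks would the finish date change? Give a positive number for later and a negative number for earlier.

-2

As given, the longest chain is J1→J2→J5 = 3+6+9 = 18, so the finish is 18 weeks.
J5 lies on that path, so at 3 weeks the path becomes 12 weeks.
The binding chain switches to J1→J2→J4 = 3+6+7 = 16; finish 16 weeks.
Change in finish: 16 − 18 = -2 weeks.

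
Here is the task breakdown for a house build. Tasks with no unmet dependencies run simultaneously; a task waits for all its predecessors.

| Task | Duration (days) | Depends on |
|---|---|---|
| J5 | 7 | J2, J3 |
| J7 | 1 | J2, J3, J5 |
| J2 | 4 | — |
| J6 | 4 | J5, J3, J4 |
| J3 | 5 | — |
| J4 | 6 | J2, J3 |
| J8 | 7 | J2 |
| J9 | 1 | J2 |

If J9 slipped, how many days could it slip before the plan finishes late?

11

J3→J5→J6 = 5+7+4 = 16 sets the makespan at 16 days.
J9 finishes as early as 5 and must finish by 16.
Slack of J9 = 15 − 4 = 11 days.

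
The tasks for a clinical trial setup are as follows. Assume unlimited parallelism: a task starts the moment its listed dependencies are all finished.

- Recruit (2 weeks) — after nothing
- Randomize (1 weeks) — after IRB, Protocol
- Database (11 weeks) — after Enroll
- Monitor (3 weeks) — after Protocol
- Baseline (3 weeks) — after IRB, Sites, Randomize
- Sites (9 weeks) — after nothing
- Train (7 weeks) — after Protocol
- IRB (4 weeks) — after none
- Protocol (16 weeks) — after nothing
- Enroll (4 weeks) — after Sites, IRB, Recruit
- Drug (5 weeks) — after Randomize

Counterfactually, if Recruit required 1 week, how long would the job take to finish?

As given, the longest chain is Sites→Enroll→Database = 9+4+11 = 24, so the finish is 24 weeks.
Recruit has 7 weeks of float (longest path through it is 17).
No other chain overtakes it, so the finish is 24 weeks.

24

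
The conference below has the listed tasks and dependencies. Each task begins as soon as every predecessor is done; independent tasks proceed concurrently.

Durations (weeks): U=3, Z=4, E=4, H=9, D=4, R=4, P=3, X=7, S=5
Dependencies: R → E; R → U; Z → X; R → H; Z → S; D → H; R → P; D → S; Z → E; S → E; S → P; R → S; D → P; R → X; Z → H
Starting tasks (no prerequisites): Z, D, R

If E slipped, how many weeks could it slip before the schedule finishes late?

The longest chain is Z→S→E = 4+5+4 = 13; overall finish 13 weeks.
Longest path through E: 13 weeks (earliest finish 13, latest finish 13).
Slack of E = 9 − 9 = 0 weeks.

0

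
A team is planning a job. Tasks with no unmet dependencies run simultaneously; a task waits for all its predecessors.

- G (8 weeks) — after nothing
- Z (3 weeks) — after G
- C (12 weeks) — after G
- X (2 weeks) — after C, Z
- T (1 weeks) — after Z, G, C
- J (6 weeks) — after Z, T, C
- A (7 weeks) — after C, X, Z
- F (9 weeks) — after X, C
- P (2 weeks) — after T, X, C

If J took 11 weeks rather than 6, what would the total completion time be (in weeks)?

Baseline: G→C→X→F = 8+12+2+9 = 31 → 31 weeks.
J has 4 weeks of float (longest path through it is 27).
Now G→C→T→J = 8+12+1+11 = 32 is longest, so the finish becomes 32 weeks.

32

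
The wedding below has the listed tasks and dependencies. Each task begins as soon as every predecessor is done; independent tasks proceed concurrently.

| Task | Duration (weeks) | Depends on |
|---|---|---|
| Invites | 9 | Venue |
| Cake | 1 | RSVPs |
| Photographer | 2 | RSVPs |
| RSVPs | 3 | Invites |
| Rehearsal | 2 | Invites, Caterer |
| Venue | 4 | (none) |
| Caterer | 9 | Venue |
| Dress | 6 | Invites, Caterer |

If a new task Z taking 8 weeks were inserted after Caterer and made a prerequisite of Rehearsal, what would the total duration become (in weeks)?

23

Originally the schedule takes 19 weeks.
With Z inserted, Rehearsal now waits for max(Invites, Caterer, Z).
New critical path: Venue→Caterer→Z→Rehearsal = 4+9+8+2 = 23 ⇒ 23 weeks.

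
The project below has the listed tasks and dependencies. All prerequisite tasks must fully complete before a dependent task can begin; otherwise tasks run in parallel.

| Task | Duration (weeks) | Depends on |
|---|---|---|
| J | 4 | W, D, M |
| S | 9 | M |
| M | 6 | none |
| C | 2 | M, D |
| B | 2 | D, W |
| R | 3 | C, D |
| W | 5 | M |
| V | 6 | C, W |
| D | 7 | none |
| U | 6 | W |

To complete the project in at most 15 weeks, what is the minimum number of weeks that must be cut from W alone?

Current finish: 17 weeks; target: 15.
W is on every critical path, so each week cut from W cuts the finish by one (this holds down to a finish of 15).
Need 17 − 15 = 2 weeks off W → W becomes 3 weeks, finish becomes 15.

2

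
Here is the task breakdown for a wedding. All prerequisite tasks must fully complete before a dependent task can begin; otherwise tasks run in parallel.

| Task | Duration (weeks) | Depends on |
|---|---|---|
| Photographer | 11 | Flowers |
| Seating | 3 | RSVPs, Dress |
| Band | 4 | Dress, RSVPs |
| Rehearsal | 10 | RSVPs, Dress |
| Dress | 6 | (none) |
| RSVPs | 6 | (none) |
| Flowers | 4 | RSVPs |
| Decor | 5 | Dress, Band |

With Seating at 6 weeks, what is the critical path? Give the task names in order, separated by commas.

RSVPs, Flowers, Photographer

The binding path is RSVPs→Flowers→Photographer = 6+4+11 = 21; finish at 21 weeks.
Seating has 12 weeks of float (longest path through it is 9).
No other chain overtakes it, so the finish is 21 weeks.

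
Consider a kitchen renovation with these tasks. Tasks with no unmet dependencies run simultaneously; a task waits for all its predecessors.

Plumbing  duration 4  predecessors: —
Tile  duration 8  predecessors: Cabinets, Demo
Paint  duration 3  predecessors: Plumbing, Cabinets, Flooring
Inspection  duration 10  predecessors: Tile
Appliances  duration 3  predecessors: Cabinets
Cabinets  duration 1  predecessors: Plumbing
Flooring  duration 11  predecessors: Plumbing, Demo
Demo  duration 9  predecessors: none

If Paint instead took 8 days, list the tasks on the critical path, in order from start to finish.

As given, the longest chain is Demo→Tile→Inspection = 9+8+10 = 27, so the finish is 27 days.
Paint has 4 days of float (longest path through it is 23).
The binding chain switches to Demo→Flooring→Paint = 9+11+8 = 28; finish 28 days.

Demo, Flooring, Paint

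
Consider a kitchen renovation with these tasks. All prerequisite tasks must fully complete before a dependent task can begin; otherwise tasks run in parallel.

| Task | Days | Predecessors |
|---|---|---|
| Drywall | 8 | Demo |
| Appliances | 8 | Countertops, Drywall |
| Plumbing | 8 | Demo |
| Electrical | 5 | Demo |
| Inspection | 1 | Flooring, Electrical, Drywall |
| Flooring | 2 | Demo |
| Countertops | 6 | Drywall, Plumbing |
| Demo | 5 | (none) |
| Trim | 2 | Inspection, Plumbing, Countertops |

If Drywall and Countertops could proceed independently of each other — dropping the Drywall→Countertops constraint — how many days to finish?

27

Original critical path: Demo→Plumbing→Countertops→Appliances = 5+8+6+8 = 27 ⇒ 27 days.
Dropping Drywall→Countertops doesn't change Countertops's earliest start (13); another predecessor still binds.
After: Demo→Plumbing→Countertops→Appliances = 5+8+6+8 = 27 → 27 days.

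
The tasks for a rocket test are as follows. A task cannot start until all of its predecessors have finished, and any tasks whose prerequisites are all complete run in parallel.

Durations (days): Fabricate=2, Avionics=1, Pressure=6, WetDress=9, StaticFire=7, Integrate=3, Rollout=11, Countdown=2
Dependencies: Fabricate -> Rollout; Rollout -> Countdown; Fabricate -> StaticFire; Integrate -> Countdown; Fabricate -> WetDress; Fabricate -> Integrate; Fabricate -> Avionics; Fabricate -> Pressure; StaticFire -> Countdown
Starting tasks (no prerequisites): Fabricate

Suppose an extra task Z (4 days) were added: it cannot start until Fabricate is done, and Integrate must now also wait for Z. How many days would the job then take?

15

Originally the job takes 15 days.
With Z inserted, Integrate now waits for max(Fabricate, Z).
New critical path: Fabricate→Rollout→Countdown = 2+11+2 = 15 ⇒ 15 days.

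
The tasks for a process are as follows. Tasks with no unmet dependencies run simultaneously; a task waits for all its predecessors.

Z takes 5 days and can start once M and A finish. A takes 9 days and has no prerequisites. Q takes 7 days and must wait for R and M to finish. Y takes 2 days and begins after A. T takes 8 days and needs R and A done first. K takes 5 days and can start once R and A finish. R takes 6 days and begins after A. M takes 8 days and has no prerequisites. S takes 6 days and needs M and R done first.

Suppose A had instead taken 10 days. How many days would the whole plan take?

24

Actual critical path: A→R→T = 9+6+8 = 23 ⇒ 23 days.
Since A is critical, the +1 change carries straight to that chain (now 24 days).
That remains the longest chain; total 24 days.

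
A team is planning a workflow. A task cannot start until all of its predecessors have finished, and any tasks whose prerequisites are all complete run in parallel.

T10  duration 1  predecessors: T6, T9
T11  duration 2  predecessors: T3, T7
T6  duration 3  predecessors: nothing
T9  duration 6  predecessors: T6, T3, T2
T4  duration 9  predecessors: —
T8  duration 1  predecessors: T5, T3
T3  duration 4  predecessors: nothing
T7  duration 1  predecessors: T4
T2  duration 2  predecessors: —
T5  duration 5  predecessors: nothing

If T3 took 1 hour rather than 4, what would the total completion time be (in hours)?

12

Actual critical path: T4→T7→T11 = 9+1+2 = 12 ⇒ 12 hours.
T3 is off the critical path — its longest chain is 11 hours, giving 1 of slack.
That remains the longest chain; total 12 hours.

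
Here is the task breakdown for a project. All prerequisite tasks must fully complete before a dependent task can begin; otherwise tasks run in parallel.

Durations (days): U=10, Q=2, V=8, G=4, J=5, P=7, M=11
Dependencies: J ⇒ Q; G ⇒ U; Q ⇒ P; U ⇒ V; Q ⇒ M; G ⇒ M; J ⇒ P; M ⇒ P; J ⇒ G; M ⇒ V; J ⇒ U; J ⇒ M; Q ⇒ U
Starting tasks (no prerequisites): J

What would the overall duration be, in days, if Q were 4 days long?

Baseline: J→G→M→V = 5+4+11+8 = 28 → 28 days.
The longest path through Q is only 26 days, so Q has float 2.
Now J→Q→M→V = 5+4+11+8 = 28 is longest, so the finish becomes 28 days.

28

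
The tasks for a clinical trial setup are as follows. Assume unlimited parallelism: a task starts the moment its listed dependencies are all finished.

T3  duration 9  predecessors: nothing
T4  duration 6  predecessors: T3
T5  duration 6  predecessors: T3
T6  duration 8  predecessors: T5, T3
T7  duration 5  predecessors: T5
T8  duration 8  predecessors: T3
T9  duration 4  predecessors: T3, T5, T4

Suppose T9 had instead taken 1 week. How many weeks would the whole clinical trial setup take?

Baseline: T3→T5→T6 = 9+6+8 = 23 → 23 weeks.
T9 is off the critical path — its longest chain is 19 weeks, giving 4 of slack.
No other chain overtakes it, so the finish is 23 weeks.

23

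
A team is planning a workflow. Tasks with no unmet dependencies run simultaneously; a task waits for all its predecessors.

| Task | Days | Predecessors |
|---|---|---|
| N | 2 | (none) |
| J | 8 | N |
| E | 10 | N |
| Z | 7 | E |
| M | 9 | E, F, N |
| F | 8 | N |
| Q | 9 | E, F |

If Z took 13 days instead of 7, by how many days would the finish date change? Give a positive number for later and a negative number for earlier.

As given, the longest chain is N→E→M = 2+10+9 = 21, so the finish is 21 days.
The longest path through Z is only 19 days, so Z has float 2.
Now N→E→Z = 2+10+13 = 25 is longest, so the finish becomes 25 days.
Change in finish: 25 − 21 = +4 days.

4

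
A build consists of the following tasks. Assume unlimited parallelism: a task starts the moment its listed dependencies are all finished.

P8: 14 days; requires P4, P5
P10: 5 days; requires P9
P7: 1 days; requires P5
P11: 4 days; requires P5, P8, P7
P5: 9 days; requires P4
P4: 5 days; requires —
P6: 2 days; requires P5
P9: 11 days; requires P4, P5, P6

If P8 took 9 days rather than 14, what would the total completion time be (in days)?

32

Actual critical path: P4→P5→P8→P11 = 5+9+14+4 = 32 ⇒ 32 days.
Since P8 is critical, the -5 change carries straight to that chain (now 27 days).
Now P4→P5→P6→P9→P10 = 5+9+2+11+5 = 32 is longest, so the finish becomes 32 days.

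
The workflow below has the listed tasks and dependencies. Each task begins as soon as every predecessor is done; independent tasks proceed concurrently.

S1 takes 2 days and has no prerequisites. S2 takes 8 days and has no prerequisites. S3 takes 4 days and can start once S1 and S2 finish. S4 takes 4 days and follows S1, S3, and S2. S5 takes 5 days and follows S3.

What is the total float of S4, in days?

1

S2→S3→S5 = 8+4+5 = 17 sets the makespan at 17 days.
S4 finishes as early as 16 and must finish by 17.
Slack of S4 = 13 − 12 = 1 day.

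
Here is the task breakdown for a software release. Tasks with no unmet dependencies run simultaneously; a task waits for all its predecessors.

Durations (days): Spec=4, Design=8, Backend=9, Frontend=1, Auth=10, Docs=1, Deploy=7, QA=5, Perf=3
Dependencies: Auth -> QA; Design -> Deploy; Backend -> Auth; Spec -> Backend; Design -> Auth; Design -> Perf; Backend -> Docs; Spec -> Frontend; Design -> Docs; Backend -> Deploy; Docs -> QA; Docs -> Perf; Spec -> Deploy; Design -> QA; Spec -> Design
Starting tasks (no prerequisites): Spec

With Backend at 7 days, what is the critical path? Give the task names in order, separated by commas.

As given, the longest chain is Spec→Backend→Auth→QA = 4+9+10+5 = 28, so the finish is 28 days.
Backend is on the critical path; changing it to 7 makes that path 26 days.
The binding chain switches to Spec→Design→Auth→QA = 4+8+10+5 = 27; finish 27 days.

Spec, Design, Auth, QA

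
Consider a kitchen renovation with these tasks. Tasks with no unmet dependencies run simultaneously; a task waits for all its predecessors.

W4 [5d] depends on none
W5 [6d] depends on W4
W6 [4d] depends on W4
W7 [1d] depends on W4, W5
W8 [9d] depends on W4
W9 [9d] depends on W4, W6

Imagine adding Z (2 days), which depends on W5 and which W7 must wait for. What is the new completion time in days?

18

Originally the schedule takes 18 days.
With Z inserted, W7 now waits for max(W4, W5, Z).
New critical path: W4→W6→W9 = 5+4+9 = 18 ⇒ 18 days.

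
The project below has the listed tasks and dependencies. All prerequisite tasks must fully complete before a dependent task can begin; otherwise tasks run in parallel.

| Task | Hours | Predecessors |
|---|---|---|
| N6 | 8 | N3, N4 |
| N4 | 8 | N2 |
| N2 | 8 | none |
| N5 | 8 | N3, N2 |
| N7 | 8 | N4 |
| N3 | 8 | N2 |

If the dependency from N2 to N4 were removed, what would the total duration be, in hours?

24

Original critical path: N2→N3→N5 = 8+8+8 = 24 ⇒ 24 hours.
Without N2→N4, N4's earliest start moves from 8 to 0.
New critical path: N2→N3→N5 = 8+8+8 = 24 ⇒ 24 hours.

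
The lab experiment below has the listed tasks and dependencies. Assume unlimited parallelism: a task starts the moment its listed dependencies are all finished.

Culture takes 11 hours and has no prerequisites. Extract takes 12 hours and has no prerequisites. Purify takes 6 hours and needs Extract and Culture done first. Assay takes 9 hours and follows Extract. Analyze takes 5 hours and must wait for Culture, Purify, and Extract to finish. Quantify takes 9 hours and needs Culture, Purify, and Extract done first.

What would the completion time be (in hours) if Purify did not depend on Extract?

26

Before: longest chain Extract→Purify→Quantify = 12+6+9 = 27, finish 27.
Without Extract→Purify, Purify's earliest start moves from 12 to 11.
New critical path: Culture→Purify→Quantify = 11+6+9 = 26 ⇒ 26 hours.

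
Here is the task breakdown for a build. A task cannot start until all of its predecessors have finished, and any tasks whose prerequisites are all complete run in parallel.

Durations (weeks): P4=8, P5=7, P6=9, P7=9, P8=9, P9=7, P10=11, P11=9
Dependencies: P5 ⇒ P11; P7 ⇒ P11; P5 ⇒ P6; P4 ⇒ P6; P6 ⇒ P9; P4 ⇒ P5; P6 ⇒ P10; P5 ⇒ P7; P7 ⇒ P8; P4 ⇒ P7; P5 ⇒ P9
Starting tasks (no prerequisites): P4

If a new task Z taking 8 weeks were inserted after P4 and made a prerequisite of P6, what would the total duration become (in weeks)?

36

Originally the schedule takes 35 weeks.
With Z inserted, P6 now waits for max(P4, P5, Z).
New critical path: P4→Z→P6→P10 = 8+8+9+11 = 36 ⇒ 36 weeks.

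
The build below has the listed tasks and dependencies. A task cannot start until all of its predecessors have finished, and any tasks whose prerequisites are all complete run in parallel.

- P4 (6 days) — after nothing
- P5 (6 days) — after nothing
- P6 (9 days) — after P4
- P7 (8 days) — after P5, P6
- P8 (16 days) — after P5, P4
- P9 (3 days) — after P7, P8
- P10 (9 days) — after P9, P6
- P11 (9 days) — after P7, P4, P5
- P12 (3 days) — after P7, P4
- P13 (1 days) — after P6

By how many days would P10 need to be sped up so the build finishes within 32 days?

3

Current finish: 35 days; target: 32.
P10 is on every critical path, so each day cut from P10 cuts the finish by one (this holds down to a finish of 32).
Need 35 − 32 = 3 days off P10 → P10 becomes 6 days, finish becomes 32.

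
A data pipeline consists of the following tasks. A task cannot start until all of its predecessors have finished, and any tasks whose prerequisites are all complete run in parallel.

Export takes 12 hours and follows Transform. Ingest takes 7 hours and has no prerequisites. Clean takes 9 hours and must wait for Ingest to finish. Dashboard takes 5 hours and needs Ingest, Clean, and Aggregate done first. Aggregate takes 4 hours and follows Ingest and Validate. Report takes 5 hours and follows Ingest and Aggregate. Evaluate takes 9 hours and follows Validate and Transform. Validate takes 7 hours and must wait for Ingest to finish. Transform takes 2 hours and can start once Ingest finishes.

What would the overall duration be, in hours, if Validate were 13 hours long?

29

Critical path before the change: Ingest→Validate→Aggregate→Report = 7+7+4+5 = 23 giving 23 hours.
Validate lies on that path, so at 13 hours the path becomes 29 hours.
The critical path is still Ingest→Validate→Aggregate→Report; finish is now 29 hours.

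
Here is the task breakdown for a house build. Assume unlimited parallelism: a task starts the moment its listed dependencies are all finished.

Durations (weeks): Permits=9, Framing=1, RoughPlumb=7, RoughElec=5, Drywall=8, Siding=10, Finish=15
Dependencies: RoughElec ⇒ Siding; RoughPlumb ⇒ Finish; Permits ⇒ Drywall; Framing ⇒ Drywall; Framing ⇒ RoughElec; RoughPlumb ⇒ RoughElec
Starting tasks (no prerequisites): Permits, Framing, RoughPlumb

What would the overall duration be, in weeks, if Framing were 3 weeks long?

22

Baseline: RoughPlumb→RoughElec→Siding = 7+5+10 = 22 → 22 weeks.
The longest path through Framing is only 16 weeks, so Framing has float 6.
The critical path is still RoughPlumb→RoughElec→Siding; finish is now 22 weeks.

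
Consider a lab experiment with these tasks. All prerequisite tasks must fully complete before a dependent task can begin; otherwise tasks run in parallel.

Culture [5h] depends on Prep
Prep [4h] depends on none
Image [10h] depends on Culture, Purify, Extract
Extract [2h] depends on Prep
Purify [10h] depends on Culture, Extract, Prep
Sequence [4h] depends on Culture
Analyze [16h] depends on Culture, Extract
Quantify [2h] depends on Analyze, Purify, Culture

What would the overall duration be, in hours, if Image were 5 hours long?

Baseline: Prep→Culture→Purify→Image = 4+5+10+10 = 29 → 29 hours.
Image lies on that path, so at 5 hours the path becomes 24 hours.
Now Prep→Culture→Analyze→Quantify = 4+5+16+2 = 27 is longest, so the finish becomes 27 hours.

27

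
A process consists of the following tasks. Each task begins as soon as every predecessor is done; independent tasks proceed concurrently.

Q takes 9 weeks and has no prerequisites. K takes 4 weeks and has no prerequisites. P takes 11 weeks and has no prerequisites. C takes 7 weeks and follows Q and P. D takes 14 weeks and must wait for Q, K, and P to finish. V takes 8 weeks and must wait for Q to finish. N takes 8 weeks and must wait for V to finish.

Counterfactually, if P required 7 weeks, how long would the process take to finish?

25

Baseline: P→D = 11+14 = 25 → 25 weeks.
P lies on that path, so at 7 weeks the path becomes 21 weeks.
Now Q→V→N = 9+8+8 = 25 is longest, so the finish becomes 25 weeks.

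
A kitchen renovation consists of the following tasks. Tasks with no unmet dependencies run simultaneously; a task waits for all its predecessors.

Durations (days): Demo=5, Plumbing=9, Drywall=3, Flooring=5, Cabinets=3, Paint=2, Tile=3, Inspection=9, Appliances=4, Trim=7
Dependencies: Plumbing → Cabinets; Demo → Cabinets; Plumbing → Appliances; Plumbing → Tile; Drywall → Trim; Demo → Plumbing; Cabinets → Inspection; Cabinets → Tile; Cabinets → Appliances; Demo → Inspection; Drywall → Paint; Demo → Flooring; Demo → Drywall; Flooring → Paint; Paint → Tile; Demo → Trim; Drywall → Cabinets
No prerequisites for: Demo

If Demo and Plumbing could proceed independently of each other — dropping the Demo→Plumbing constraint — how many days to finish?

21

Before: longest chain Demo→Plumbing→Cabinets→Inspection = 5+9+3+9 = 26, finish 26.
Without Demo→Plumbing, Plumbing's earliest start moves from 5 to 0.
New critical path: Plumbing→Cabinets→Inspection = 9+3+9 = 21 ⇒ 21 days.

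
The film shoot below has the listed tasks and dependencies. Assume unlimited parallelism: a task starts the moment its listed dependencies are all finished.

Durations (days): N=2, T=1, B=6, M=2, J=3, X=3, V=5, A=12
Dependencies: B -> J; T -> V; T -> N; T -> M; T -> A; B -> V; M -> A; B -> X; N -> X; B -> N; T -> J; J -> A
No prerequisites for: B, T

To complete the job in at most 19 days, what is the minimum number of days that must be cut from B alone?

Current finish: 21 days; target: 19.
B is on every critical path, so each day cut from B cuts the finish by one (this holds down to a finish of 16).
Need 21 − 19 = 2 days off B → B becomes 4 days, finish becomes 19.

2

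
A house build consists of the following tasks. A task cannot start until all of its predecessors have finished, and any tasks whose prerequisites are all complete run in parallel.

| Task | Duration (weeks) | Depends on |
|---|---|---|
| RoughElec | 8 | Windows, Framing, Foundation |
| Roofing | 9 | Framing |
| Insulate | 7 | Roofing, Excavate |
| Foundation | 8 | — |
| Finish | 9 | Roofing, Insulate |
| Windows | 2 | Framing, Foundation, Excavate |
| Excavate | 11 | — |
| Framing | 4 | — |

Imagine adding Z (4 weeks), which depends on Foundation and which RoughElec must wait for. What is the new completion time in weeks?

Originally the house build takes 29 weeks.
With Z inserted, RoughElec now waits for max(Windows, Framing, Foundation, Z).
New critical path: Framing→Roofing→Insulate→Finish = 4+9+7+9 = 29 ⇒ 29 weeks.

29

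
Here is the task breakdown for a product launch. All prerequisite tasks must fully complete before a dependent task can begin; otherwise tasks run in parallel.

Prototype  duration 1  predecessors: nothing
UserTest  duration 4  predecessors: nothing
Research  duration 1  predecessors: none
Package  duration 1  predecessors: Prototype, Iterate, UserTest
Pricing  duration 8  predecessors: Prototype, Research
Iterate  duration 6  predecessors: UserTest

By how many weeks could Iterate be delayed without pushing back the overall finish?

0

Critical path: UserTest→Iterate→Package = 4+6+1 = 11, so the finish is 11 weeks.
The longest chain containing Iterate totals 11 weeks.
Float = 11 − 11 = 0.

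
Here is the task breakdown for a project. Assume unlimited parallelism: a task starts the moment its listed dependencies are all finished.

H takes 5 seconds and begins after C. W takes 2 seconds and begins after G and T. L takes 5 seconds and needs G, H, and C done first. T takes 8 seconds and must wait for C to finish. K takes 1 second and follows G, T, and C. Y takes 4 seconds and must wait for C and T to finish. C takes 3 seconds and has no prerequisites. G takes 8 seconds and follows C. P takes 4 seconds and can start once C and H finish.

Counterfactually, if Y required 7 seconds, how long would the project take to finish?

Baseline: C→G→L = 3+8+5 = 16 → 16 seconds.
Y has 1 second of float (longest path through it is 15).
Now C→T→Y = 3+8+7 = 18 is longest, so the finish becomes 18 seconds.

18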